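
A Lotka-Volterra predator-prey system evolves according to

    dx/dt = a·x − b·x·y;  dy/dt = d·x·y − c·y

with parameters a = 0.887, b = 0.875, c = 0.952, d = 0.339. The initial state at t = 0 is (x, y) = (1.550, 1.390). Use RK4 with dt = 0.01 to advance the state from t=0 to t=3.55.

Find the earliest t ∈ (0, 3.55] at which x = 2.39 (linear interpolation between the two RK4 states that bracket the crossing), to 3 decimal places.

t=0.000: state=(1.550, 1.390)
step 1 (dt=0.01): k1=(-0.510, -0.593), k2=(-0.505, -0.593), k3=(-0.505, -0.593), k4=(-0.501, -0.593); state += dt/6·(k1+2k2+2k3+k4)
t=0.010: state=(1.545, 1.384)
t=0.020: state=(1.540, 1.378)
t=0.030: state=(1.535, 1.372)
continuing one RK4 step at a time; state shown every 20 steps (Δt=0.2):
t=0.200: state=(1.466, 1.272)
t=0.400: state=(1.415, 1.160)
t=0.600: state=(1.393, 1.054)
t=0.800: state=(1.395, 0.958)
t=1.000: state=(1.420, 0.871)
t=1.200: state=(1.466, 0.794)
t=1.400: state=(1.532, 0.726)
t=1.600: state=(1.620, 0.668)
t=1.800: state=(1.729, 0.618)
t=2.000: state=(1.859, 0.577)
t=2.200: state=(2.013, 0.544)
t=2.400: state=(2.191, 0.518)
t=2.590: state=(2.382, 0.501)
next step: t=2.600: state=(2.393, 0.501) — x has crossed 2.39
linear interpolation between t=2.590 (2.38228) and t=2.600 (2.39300) → t≈2.597

t = 2.597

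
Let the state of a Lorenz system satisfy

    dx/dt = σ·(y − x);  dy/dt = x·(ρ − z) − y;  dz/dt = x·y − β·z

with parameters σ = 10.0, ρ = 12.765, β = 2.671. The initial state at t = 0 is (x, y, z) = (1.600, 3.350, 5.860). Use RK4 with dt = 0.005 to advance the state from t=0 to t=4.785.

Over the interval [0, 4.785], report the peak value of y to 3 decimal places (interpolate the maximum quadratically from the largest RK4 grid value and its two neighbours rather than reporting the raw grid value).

max y = 9.741

t=0.000: state=(1.600, 3.350, 5.860)
step 1 (dt=0.005): k1=(17.500, 7.698, -10.292), k2=(17.255, 8.023, -10.045), k3=(17.269, 8.017, -10.048), k4=(17.037, 8.339, -9.801); state += dt/6·(k1+2k2+2k3+k4)
t=0.005: state=(1.686, 3.390, 5.810)
t=0.010: state=(1.770, 3.433, 5.762)
t=0.015: state=(1.853, 3.480, 5.717)
continuing one RK4 step at a time; state shown every 40 steps (Δt=0.2):
t=0.200: state=(4.921, 6.958, 6.178)
t=0.400: state=(8.676, 9.316, 13.778)
t=0.600: state=(5.754, 3.380, 15.431)
t=0.800: state=(2.903, 2.468, 10.585)
t=1.000: state=(3.345, 4.121, 7.687)
t=1.200: state=(5.822, 7.386, 8.730)
t=1.400: state=(7.768, 7.529, 14.137)
t=1.600: state=(5.297, 3.839, 13.887)
t=1.800: state=(3.720, 3.619, 10.410)
t=2.000: state=(4.567, 5.431, 8.920)
t=2.200: state=(6.585, 7.443, 11.138)
t=2.400: state=(6.697, 5.914, 13.961)
t=2.600: state=(4.837, 4.136, 12.380)
t=2.800: state=(4.424, 4.681, 10.211)
t=3.000: state=(5.554, 6.298, 10.267)
t=3.200: state=(6.597, 6.679, 12.525)
t=3.400: state=(5.790, 5.114, 13.058)
t=3.600: state=(4.815, 4.635, 11.432)
t=3.800: state=(5.105, 5.517, 10.514)
t=4.000: state=(6.043, 6.422, 11.477)
t=4.200: state=(6.144, 5.854, 12.729)
t=4.400: state=(5.340, 4.982, 12.173)
t=4.600: state=(5.074, 5.180, 11.102)
t=4.785: state=(5.550, 5.891, 11.077)
largest grid value and its neighbours: y(0.350)=9.73898, y(0.355)=9.74007, y(0.360)=9.73175
parabola through these three points peaks at t≈0.353 with y≈9.74077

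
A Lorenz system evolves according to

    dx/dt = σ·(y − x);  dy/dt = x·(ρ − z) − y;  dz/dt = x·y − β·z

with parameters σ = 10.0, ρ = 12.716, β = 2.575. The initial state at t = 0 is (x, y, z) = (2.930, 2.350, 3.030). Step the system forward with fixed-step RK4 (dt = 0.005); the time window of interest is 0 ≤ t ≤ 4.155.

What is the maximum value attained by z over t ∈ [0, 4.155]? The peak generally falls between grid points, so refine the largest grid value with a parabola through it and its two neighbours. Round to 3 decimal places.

max z = 17.832

t=0.000: state=(2.930, 2.350, 3.030)
step 1 (dt=0.005): k1=(-5.800, 26.030, -0.917), k2=(-5.004, 25.831, -0.755), k3=(-5.029, 25.850, -0.753), k4=(-4.256, 25.668, -0.591); state += dt/6·(k1+2k2+2k3+k4)
t=0.005: state=(2.905, 2.479, 3.026)
t=0.010: state=(2.887, 2.607, 3.024)
t=0.015: state=(2.877, 2.733, 3.024)
continuing one RK4 step at a time; state shown every 40 steps (Δt=0.2):
t=0.200: state=(5.516, 8.054, 5.186)
t=0.400: state=(9.535, 9.233, 16.046)
t=0.600: state=(4.477, 1.788, 15.210)
t=0.800: state=(1.800, 1.508, 9.662)
t=1.000: state=(2.260, 2.938, 6.424)
t=1.200: state=(4.659, 6.426, 6.392)
t=1.400: state=(8.214, 9.131, 12.843)
t=1.600: state=(6.124, 3.919, 15.546)
t=1.800: state=(3.123, 2.525, 11.164)
t=2.000: state=(3.259, 3.878, 8.137)
t=2.200: state=(5.386, 6.799, 8.540)
t=2.400: state=(7.519, 7.670, 13.338)
t=2.600: state=(5.638, 4.206, 14.159)
t=2.800: state=(3.799, 3.508, 10.953)
t=3.000: state=(4.267, 4.949, 9.092)
t=3.200: state=(6.091, 7.022, 10.483)
t=3.400: state=(6.766, 6.324, 13.562)
t=3.600: state=(5.108, 4.282, 12.854)
t=3.800: state=(4.308, 4.355, 10.624)
t=4.000: state=(5.097, 5.750, 10.026)
t=4.155: state=(6.113, 6.646, 11.293)
largest grid value and its neighbours: z(0.470)=17.82046, z(0.475)=17.83134, z(0.480)=17.82834
parabola through these three points peaks at t≈0.476 with z≈17.83190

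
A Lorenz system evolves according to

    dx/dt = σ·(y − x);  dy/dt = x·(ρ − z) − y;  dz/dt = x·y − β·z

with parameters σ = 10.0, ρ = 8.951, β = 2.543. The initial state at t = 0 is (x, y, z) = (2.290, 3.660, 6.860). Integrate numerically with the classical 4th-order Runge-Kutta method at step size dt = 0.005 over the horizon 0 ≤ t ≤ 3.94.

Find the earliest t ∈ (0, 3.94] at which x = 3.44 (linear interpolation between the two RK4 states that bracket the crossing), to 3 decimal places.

t = 0.127

t=0.000: state=(2.290, 3.660, 6.860)
step 1 (dt=0.005): k1=(13.700, 1.128, -9.064), k2=(13.386, 1.250, -8.874), k3=(13.397, 1.247, -8.877), k4=(13.093, 1.367, -8.691); state += dt/6·(k1+2k2+2k3+k4)
t=0.005: state=(2.357, 3.666, 6.816)
t=0.010: state=(2.421, 3.674, 6.773)
t=0.015: state=(2.482, 3.682, 6.732)
t=0.125: state=(3.426, 4.099, 6.215)
next step: t=0.130: state=(3.460, 4.125, 6.206) — x has crossed 3.44
linear interpolation between t=0.125 (3.42632) and t=0.130 (3.45976) → t≈0.127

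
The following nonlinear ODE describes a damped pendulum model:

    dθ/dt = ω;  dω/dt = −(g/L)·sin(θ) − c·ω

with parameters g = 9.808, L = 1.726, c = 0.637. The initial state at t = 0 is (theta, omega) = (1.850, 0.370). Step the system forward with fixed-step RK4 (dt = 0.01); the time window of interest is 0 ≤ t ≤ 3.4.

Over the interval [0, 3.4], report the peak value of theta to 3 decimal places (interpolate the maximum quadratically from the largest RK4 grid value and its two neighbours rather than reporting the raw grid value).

max theta = 1.862

t=0.000: state=(1.850, 0.370)
step 1 (dt=0.01): k1=(0.370, -5.698), k2=(0.342, -5.677), k3=(0.342, -5.677), k4=(0.313, -5.657); state += dt/6·(k1+2k2+2k3+k4)
t=0.010: state=(1.853, 0.313)
t=0.020: state=(1.856, 0.257)
t=0.030: state=(1.859, 0.201)
continuing one RK4 step at a time; state shown every 20 steps (Δt=0.2):
t=0.200: state=(1.815, -0.700)
t=0.400: state=(1.576, -1.671)
t=0.600: state=(1.155, -2.510)
t=0.800: state=(0.594, -3.019)
t=1.000: state=(-0.014, -2.951)
t=1.200: state=(-0.546, -2.290)
t=1.400: state=(-0.907, -1.295)
t=1.600: state=(-1.060, -0.241)
t=1.800: state=(-1.011, 0.714)
t=2.000: state=(-0.788, 1.469)
t=2.200: state=(-0.444, 1.910)
t=2.400: state=(-0.052, 1.938)
t=2.600: state=(0.304, 1.562)
t=2.800: state=(0.555, 0.919)
t=3.000: state=(0.666, 0.186)
t=3.200: state=(0.633, -0.490)
t=3.400: state=(0.481, -1.001)
largest grid value and its neighbours: theta(0.060)=1.86209, theta(0.070)=1.86217, theta(0.080)=1.86171
parabola through these three points peaks at t≈0.066 with theta≈1.86220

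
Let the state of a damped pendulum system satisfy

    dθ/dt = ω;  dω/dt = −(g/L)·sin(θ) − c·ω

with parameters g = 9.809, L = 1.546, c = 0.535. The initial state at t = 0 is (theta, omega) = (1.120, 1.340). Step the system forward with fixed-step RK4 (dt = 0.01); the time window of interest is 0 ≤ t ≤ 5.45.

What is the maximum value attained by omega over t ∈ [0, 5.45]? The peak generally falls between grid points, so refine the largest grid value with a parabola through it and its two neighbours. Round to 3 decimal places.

t=0.000: state=(1.120, 1.340)
step 1 (dt=0.01): k1=(1.340, -6.428), k2=(1.308, -6.429), k3=(1.308, -6.429), k4=(1.276, -6.429); state += dt/6·(k1+2k2+2k3+k4)
t=0.010: state=(1.133, 1.276)
t=0.020: state=(1.146, 1.211)
t=0.030: state=(1.157, 1.147)
continuing one RK4 step at a time; state shown every 20 steps (Δt=0.2):
t=0.200: state=(1.261, 0.078)
t=0.400: state=(1.159, -1.063)
t=0.600: state=(0.850, -1.975)
t=0.800: state=(0.397, -2.475)
t=1.000: state=(-0.100, -2.393)
t=1.200: state=(-0.524, -1.768)
t=1.400: state=(-0.787, -0.840)
t=1.600: state=(-0.856, 0.140)
t=1.800: state=(-0.739, 0.998)
t=2.000: state=(-0.475, 1.589)
t=2.200: state=(-0.130, 1.785)
t=2.400: state=(0.210, 1.548)
t=2.600: state=(0.466, 0.979)
t=2.800: state=(0.591, 0.259)
t=3.000: state=(0.572, -0.439)
t=3.200: state=(0.426, -0.978)
t=3.400: state=(0.198, -1.251)
t=3.600: state=(-0.053, -1.207)
t=3.800: state=(-0.266, -0.886)
t=4.000: state=(-0.396, -0.394)
t=4.200: state=(-0.421, 0.134)
t=4.400: state=(-0.348, 0.579)
t=4.600: state=(-0.201, 0.850)
t=4.800: state=(-0.023, 0.897)
t=5.000: state=(0.143, 0.729)
t=5.200: state=(0.258, 0.408)
t=5.400: state=(0.302, 0.026)
t=5.450: state=(0.301, -0.068)
largest grid value and its neighbours: omega(2.180)=1.78491, omega(2.190)=1.78528, omega(2.200)=1.78454
parabola through these three points peaks at t≈2.188 with omega≈1.78530

max omega = 1.785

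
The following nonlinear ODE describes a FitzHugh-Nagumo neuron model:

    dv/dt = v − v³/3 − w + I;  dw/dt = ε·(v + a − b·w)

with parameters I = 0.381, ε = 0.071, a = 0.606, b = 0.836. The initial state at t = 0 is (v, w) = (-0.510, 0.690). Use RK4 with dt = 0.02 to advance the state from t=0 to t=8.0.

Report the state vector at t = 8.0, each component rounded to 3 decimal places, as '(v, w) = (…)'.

t=0.000: state=(-0.510, 0.690)
step 1 (dt=0.02): k1=(-0.775, -0.034), k2=(-0.780, -0.035), k3=(-0.780, -0.035), k4=(-0.786, -0.035); state += dt/6·(k1+2k2+2k3+k4)
t=0.020: state=(-0.526, 0.689)
t=0.040: state=(-0.541, 0.689)
t=0.060: state=(-0.557, 0.688)
continuing one RK4 step at a time; state shown every 25 steps (Δt=0.5):
t=0.500: state=(-0.952, 0.666)
t=1.000: state=(-1.391, 0.626)
t=1.500: state=(-1.657, 0.575)
t=2.000: state=(-1.755, 0.519)
t=2.500: state=(-1.773, 0.464)
t=3.000: state=(-1.763, 0.409)
t=3.500: state=(-1.742, 0.357)
t=4.000: state=(-1.719, 0.307)
t=4.500: state=(-1.695, 0.260)
t=5.000: state=(-1.670, 0.215)
t=5.500: state=(-1.646, 0.172)
t=6.000: state=(-1.621, 0.131)
t=6.500: state=(-1.596, 0.092)
t=7.000: state=(-1.572, 0.055)
t=7.500: state=(-1.547, 0.020)
t=8.000: state=(-1.523, -0.013)

(v, w) = (-1.523, -0.013)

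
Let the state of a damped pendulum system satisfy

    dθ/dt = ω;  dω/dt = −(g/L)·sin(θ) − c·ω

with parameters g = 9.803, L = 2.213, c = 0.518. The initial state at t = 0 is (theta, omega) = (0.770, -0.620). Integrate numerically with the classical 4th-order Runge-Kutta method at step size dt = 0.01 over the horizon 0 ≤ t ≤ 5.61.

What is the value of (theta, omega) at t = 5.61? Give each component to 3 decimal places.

t=0.000: state=(0.770, -0.620)
step 1 (dt=0.01): k1=(-0.620, -2.763), k2=(-0.634, -2.746), k3=(-0.634, -2.745), k4=(-0.647, -2.728); state += dt/6·(k1+2k2+2k3+k4)
t=0.010: state=(0.764, -0.647)
t=0.020: state=(0.757, -0.675)
t=0.030: state=(0.750, -0.701)
continuing one RK4 step at a time; state shown every 20 steps (Δt=0.2):
t=0.200: state=(0.596, -1.094)
t=0.400: state=(0.346, -1.369)
t=0.600: state=(0.065, -1.403)
t=0.800: state=(-0.200, -1.204)
t=1.000: state=(-0.405, -0.829)
t=1.200: state=(-0.525, -0.363)
t=1.400: state=(-0.550, 0.109)
t=1.600: state=(-0.486, 0.520)
t=1.800: state=(-0.350, 0.813)
t=2.000: state=(-0.171, 0.950)
t=2.200: state=(0.019, 0.918)
t=2.400: state=(0.186, 0.738)
t=2.600: state=(0.307, 0.456)
t=2.800: state=(0.366, 0.128)
t=3.000: state=(0.359, -0.187)
t=3.200: state=(0.295, -0.442)
t=3.400: state=(0.189, -0.601)
t=3.600: state=(0.062, -0.647)
t=3.800: state=(-0.062, -0.581)
t=4.000: state=(-0.164, -0.426)
t=4.200: state=(-0.229, -0.216)
t=4.400: state=(-0.250, 0.008)
t=4.600: state=(-0.228, 0.209)
t=4.800: state=(-0.170, 0.356)
t=5.000: state=(-0.090, 0.431)
t=5.200: state=(-0.003, 0.427)
t=5.400: state=(0.076, 0.352)
t=5.600: state=(0.135, 0.227)
t=5.610: state=(0.137, 0.220)

(theta, omega) = (0.137, 0.220)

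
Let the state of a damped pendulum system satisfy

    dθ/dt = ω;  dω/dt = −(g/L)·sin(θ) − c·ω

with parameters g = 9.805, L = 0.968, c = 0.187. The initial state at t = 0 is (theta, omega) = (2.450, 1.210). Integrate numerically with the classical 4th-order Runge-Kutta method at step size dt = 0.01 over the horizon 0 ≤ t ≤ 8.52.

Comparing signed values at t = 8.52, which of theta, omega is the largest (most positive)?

t=0.000: state=(2.450, 1.210)
step 1 (dt=0.01): k1=(1.210, -6.686), k2=(1.177, -6.633), k3=(1.177, -6.634), k4=(1.144, -6.582); state += dt/6·(k1+2k2+2k3+k4)
t=0.010: state=(2.462, 1.144)
t=0.020: state=(2.473, 1.078)
t=0.030: state=(2.483, 1.014)
continuing one RK4 step at a time; state shown every 50 steps (Δt=0.5):
t=0.500: state=(2.320, -1.769)
t=1.000: state=(0.395, -5.707)
t=1.500: state=(-1.837, -2.133)
t=2.000: state=(-1.740, 2.480)
t=2.500: state=(0.435, 4.925)
t=3.000: state=(1.776, 0.153)
t=3.500: state=(0.653, -4.355)
t=4.000: state=(-1.328, -2.167)
t=4.500: state=(-1.144, 2.793)
t=5.000: state=(0.768, 3.351)
t=5.500: state=(1.272, -1.436)
t=6.000: state=(-0.290, -3.684)
t=6.500: state=(-1.221, 0.403)
t=7.000: state=(-0.046, 3.501)
t=7.500: state=(1.097, 0.335)
t=8.000: state=(0.258, -3.118)
t=8.500: state=(-0.952, -0.827)
t=8.520: state=(-0.967, -0.658)
compare at T: theta=-0.967, omega=-0.658

largest component: omega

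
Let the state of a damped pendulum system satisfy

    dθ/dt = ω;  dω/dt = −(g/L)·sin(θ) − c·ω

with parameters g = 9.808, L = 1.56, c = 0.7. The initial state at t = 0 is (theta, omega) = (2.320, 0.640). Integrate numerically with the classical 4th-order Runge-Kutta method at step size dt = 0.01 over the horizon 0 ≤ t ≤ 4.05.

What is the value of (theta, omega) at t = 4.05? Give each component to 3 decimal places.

(theta, omega) = (-0.181, -1.192)

t=0.000: state=(2.320, 0.640)
step 1 (dt=0.01): k1=(0.640, -5.052), k2=(0.615, -5.020), k3=(0.615, -5.021), k4=(0.590, -4.990); state += dt/6·(k1+2k2+2k3+k4)
t=0.010: state=(2.326, 0.590)
t=0.020: state=(2.332, 0.540)
t=0.030: state=(2.337, 0.491)
continuing one RK4 step at a time; state shown every 20 steps (Δt=0.2):
t=0.200: state=(2.354, -0.276)
t=0.400: state=(2.214, -1.117)
t=0.600: state=(1.904, -1.997)
t=0.800: state=(1.414, -2.892)
t=1.000: state=(0.763, -3.537)
t=1.200: state=(0.044, -3.517)
t=1.400: state=(-0.591, -2.723)
t=1.600: state=(-1.017, -1.508)
t=1.800: state=(-1.192, -0.253)
t=2.000: state=(-1.128, 0.864)
t=2.200: state=(-0.862, 1.740)
t=2.400: state=(-0.457, 2.230)
t=2.600: state=(-0.005, 2.199)
t=2.800: state=(0.389, 1.674)
t=3.000: state=(0.645, 0.860)
t=3.200: state=(0.729, -0.010)
t=3.400: state=(0.649, -0.765)
t=3.600: state=(0.439, -1.277)
t=3.800: state=(0.160, -1.456)
t=4.000: state=(-0.119, -1.282)
t=4.050: state=(-0.181, -1.192)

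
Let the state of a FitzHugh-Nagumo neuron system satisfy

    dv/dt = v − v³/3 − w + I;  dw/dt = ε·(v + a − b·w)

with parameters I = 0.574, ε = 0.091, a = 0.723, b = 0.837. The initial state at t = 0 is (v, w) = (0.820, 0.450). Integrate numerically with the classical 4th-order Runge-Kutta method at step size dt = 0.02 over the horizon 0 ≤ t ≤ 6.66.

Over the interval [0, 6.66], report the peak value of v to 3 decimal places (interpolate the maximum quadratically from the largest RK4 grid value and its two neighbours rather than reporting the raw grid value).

max v = 1.635

t=0.000: state=(0.820, 0.450)
step 1 (dt=0.02): k1=(0.760, 0.106), k2=(0.762, 0.107), k3=(0.762, 0.107), k4=(0.763, 0.107); state += dt/6·(k1+2k2+2k3+k4)
t=0.020: state=(0.835, 0.452)
t=0.040: state=(0.851, 0.454)
t=0.060: state=(0.866, 0.456)
continuing one RK4 step at a time; state shown every 25 steps (Δt=0.5):
t=0.500: state=(1.195, 0.511)
t=1.000: state=(1.471, 0.584)
t=1.500: state=(1.602, 0.663)
t=2.000: state=(1.635, 0.743)
t=2.500: state=(1.623, 0.821)
t=3.000: state=(1.592, 0.894)
t=3.500: state=(1.552, 0.963)
t=4.000: state=(1.509, 1.028)
t=4.500: state=(1.463, 1.088)
t=5.000: state=(1.414, 1.144)
t=5.500: state=(1.364, 1.195)
t=6.000: state=(1.311, 1.243)
t=6.500: state=(1.255, 1.286)
t=6.660: state=(1.236, 1.299)
largest grid value and its neighbours: v(2.040)=1.63523, v(2.060)=1.63524, v(2.080)=1.63518
parabola through these three points peaks at t≈2.052 with v≈1.63524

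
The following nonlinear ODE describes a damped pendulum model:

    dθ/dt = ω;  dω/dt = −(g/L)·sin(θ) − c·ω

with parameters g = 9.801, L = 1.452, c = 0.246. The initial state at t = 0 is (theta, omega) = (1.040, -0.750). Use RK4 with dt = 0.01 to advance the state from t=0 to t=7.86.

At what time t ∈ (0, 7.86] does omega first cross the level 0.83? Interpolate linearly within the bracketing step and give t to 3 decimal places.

t = 1.325

t=0.000: state=(1.040, -0.750)
step 1 (dt=0.01): k1=(-0.750, -5.637), k2=(-0.778, -5.617), k3=(-0.778, -5.616), k4=(-0.806, -5.596); state += dt/6·(k1+2k2+2k3+k4)
t=0.010: state=(1.032, -0.806)
t=0.020: state=(1.024, -0.862)
t=0.030: state=(1.015, -0.917)
continuing one RK4 step at a time; state shown every 50 steps (Δt=0.5):
t=0.500: state=(0.113, -2.495)
t=1.000: state=(-0.847, -0.885)
t=1.320: state=(-0.857, 0.805)
next step: t=1.330: state=(-0.848, 0.854) — omega has crossed 0.83
linear interpolation between t=1.320 (0.80522) and t=1.330 (0.85401) → t≈1.325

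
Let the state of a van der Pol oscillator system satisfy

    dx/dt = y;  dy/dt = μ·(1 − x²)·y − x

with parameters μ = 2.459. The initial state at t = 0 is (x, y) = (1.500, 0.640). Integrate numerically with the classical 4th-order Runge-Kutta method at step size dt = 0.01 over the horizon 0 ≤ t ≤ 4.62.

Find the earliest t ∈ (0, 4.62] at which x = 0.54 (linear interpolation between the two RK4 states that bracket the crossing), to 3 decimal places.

t=0.000: state=(1.500, 0.640)
step 1 (dt=0.01): k1=(0.640, -3.467), k2=(0.623, -3.432), k3=(0.623, -3.432), k4=(0.606, -3.396); state += dt/6·(k1+2k2+2k3+k4)
t=0.010: state=(1.506, 0.606)
t=0.020: state=(1.512, 0.572)
t=0.030: state=(1.518, 0.539)
continuing one RK4 step at a time; state shown every 20 steps (Δt=0.2):
t=0.200: state=(1.569, 0.102)
t=0.400: state=(1.558, -0.174)
t=0.600: state=(1.508, -0.315)
t=0.800: state=(1.436, -0.402)
t=1.000: state=(1.348, -0.478)
t=1.200: state=(1.244, -0.564)
t=1.400: state=(1.121, -0.679)
t=1.600: state=(0.969, -0.854)
t=1.800: state=(0.771, -1.145)
t=1.970: state=(0.544, -1.574)
next step: t=1.980: state=(0.528, -1.607) — x has crossed 0.54
linear interpolation between t=1.970 (0.54358) and t=1.980 (0.52768) → t≈1.972

t = 1.972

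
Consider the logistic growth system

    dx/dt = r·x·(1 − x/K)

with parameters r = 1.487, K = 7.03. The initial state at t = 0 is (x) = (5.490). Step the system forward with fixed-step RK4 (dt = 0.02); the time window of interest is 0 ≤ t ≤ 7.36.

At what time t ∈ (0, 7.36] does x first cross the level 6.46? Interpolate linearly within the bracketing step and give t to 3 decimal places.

t=0.000: state=(5.490)
step 1 (dt=0.02): k1=(1.788), k2=(1.773), k3=(1.773), k4=(1.758); state += dt/6·(k1+2k2+2k3+k4)
t=0.020: state=(5.525)
t=0.040: state=(5.560)
t=0.060: state=(5.595)
continuing one RK4 step at a time; state shown every 25 steps (Δt=0.5):
t=0.500: state=(6.203)
t=0.760: state=(6.446)
next step: t=0.780: state=(6.462) — x has crossed 6.46
linear interpolation between t=0.760 (6.44597) and t=0.780 (6.46170) → t≈0.778

t = 0.778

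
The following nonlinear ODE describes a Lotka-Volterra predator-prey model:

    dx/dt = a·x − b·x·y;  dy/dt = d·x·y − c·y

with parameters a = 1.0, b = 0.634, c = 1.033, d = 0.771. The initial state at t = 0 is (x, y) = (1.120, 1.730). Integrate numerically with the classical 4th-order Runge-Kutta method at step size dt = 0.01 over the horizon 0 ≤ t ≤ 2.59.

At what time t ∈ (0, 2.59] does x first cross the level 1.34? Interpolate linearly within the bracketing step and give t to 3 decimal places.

t = 2.188

t=0.000: state=(1.120, 1.730)
step 1 (dt=0.01): k1=(-0.108, -0.293), k2=(-0.107, -0.294), k3=(-0.107, -0.294), k4=(-0.106, -0.294); state += dt/6·(k1+2k2+2k3+k4)
t=0.010: state=(1.119, 1.727)
t=0.020: state=(1.118, 1.724)
t=0.030: state=(1.117, 1.721)
continuing one RK4 step at a time; state shown every 10 steps (Δt=0.1):
t=0.100: state=(1.110, 1.700)
t=0.200: state=(1.103, 1.670)
t=0.300: state=(1.097, 1.639)
t=0.400: state=(1.094, 1.609)
t=0.500: state=(1.093, 1.578)
t=0.600: state=(1.094, 1.549)
t=0.700: state=(1.097, 1.520)
t=0.800: state=(1.102, 1.492)
t=0.900: state=(1.109, 1.465)
t=1.000: state=(1.118, 1.440)
t=1.100: state=(1.128, 1.416)
t=1.200: state=(1.141, 1.394)
t=1.300: state=(1.155, 1.373)
t=1.400: state=(1.171, 1.354)
t=1.500: state=(1.188, 1.338)
t=1.600: state=(1.207, 1.323)
t=1.700: state=(1.227, 1.311)
t=1.800: state=(1.248, 1.300)
t=1.900: state=(1.271, 1.292)
t=2.000: state=(1.294, 1.286)
t=2.100: state=(1.318, 1.283)
t=2.180: state=(1.338, 1.282)
next step: t=2.190: state=(1.341, 1.282) — x has crossed 1.34
linear interpolation between t=2.180 (1.33804) and t=2.190 (1.34054) → t≈2.188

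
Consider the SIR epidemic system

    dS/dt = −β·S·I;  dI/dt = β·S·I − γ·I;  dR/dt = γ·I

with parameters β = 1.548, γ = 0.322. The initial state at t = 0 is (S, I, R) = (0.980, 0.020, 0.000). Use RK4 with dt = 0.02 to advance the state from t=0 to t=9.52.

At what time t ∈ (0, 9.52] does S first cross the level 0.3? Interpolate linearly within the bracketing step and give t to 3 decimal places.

t = 3.865

t=0.000: state=(0.980, 0.020, 0.000)
step 1 (dt=0.02): k1=(-0.030, 0.024, 0.006), k2=(-0.031, 0.024, 0.007), k3=(-0.031, 0.024, 0.007), k4=(-0.031, 0.024, 0.007); state += dt/6·(k1+2k2+2k3+k4)
t=0.020: state=(0.979, 0.020, 0.000)
t=0.040: state=(0.979, 0.021, 0.000)
t=0.060: state=(0.978, 0.021, 0.000)
continuing one RK4 step at a time; state shown every 25 steps (Δt=0.5):
t=0.500: state=(0.960, 0.036, 0.004)
t=1.000: state=(0.924, 0.064, 0.012)
t=1.500: state=(0.865, 0.109, 0.026)
t=2.000: state=(0.777, 0.175, 0.048)
t=2.500: state=(0.657, 0.260, 0.083)
t=3.000: state=(0.519, 0.349, 0.132)
t=3.500: state=(0.384, 0.421, 0.195)
t=3.860: state=(0.301, 0.453, 0.246)
next step: t=3.880: state=(0.297, 0.455, 0.248) — S has crossed 0.3
linear interpolation between t=3.860 (0.30103) and t=3.880 (0.29682) → t≈3.865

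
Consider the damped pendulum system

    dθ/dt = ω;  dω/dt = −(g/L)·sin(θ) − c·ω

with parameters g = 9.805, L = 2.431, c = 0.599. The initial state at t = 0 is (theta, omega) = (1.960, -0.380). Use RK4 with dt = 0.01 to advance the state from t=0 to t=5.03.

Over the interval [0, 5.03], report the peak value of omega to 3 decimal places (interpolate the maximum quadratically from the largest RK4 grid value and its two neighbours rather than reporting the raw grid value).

t=0.000: state=(1.960, -0.380)
step 1 (dt=0.01): k1=(-0.380, -3.504), k2=(-0.398, -3.496), k3=(-0.397, -3.497), k4=(-0.415, -3.489); state += dt/6·(k1+2k2+2k3+k4)
t=0.010: state=(1.956, -0.415)
t=0.020: state=(1.952, -0.450)
t=0.030: state=(1.947, -0.484)
continuing one RK4 step at a time; state shown every 20 steps (Δt=0.2):
t=0.200: state=(1.816, -1.056)
t=0.400: state=(1.540, -1.690)
t=0.600: state=(1.145, -2.236)
t=0.800: state=(0.660, -2.574)
t=1.000: state=(0.138, -2.572)
t=1.200: state=(-0.344, -2.196)
t=1.400: state=(-0.722, -1.555)
t=1.600: state=(-0.959, -0.807)
t=1.800: state=(-1.046, -0.070)
t=2.000: state=(-0.992, 0.589)
t=2.200: state=(-0.818, 1.123)
t=2.400: state=(-0.555, 1.479)
t=2.600: state=(-0.242, 1.605)
t=2.800: state=(0.071, 1.485)
t=3.000: state=(0.338, 1.157)
t=3.200: state=(0.525, 0.703)
t=3.400: state=(0.616, 0.207)
t=3.600: state=(0.610, -0.259)
t=3.800: state=(0.518, -0.639)
t=4.000: state=(0.363, -0.893)
t=4.200: state=(0.172, -0.992)
t=4.400: state=(-0.024, -0.934)
t=4.600: state=(-0.193, -0.743)
t=4.800: state=(-0.315, -0.464)
t=5.000: state=(-0.376, -0.150)
t=5.030: state=(-0.380, -0.103)
largest grid value and its neighbours: omega(2.590)=1.60457, omega(2.600)=1.60494, omega(2.610)=1.60468
parabola through these three points peaks at t≈2.601 with omega≈1.60494

max omega = 1.605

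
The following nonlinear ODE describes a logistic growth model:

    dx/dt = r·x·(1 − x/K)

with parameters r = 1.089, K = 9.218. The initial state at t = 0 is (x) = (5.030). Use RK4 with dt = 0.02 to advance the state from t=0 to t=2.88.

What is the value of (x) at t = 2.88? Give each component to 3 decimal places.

(x) = (8.896)

t=0.000: state=(5.030)
step 1 (dt=0.02): k1=(2.489), k2=(2.486), k3=(2.486), k4=(2.483); state += dt/6·(k1+2k2+2k3+k4)
t=0.020: state=(5.080)
t=0.040: state=(5.129)
t=0.060: state=(5.179)
continuing one RK4 step at a time; state shown every 5 steps (Δt=0.1):
t=0.100: state=(5.277)
t=0.200: state=(5.521)
t=0.300: state=(5.759)
t=0.400: state=(5.991)
t=0.500: state=(6.216)
t=0.600: state=(6.432)
t=0.700: state=(6.639)
t=0.800: state=(6.836)
t=0.900: state=(7.023)
t=1.000: state=(7.200)
t=1.100: state=(7.367)
t=1.200: state=(7.523)
t=1.300: state=(7.668)
t=1.400: state=(7.804)
t=1.500: state=(7.929)
t=1.600: state=(8.045)
t=1.700: state=(8.152)
t=1.800: state=(8.251)
t=1.900: state=(8.341)
t=2.000: state=(8.424)
t=2.100: state=(8.499)
t=2.200: state=(8.568)
t=2.300: state=(8.631)
t=2.400: state=(8.688)
t=2.500: state=(8.740)
t=2.600: state=(8.787)
t=2.700: state=(8.829)
t=2.800: state=(8.868)
t=2.880: state=(8.896)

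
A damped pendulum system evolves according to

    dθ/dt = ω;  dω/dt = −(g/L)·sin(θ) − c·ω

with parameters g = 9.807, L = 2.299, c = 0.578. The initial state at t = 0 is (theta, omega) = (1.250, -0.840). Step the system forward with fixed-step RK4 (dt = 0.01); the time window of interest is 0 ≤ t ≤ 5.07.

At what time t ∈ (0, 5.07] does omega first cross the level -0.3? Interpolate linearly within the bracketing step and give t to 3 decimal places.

t=0.000: state=(1.250, -0.840)
step 1 (dt=0.01): k1=(-0.840, -3.563), k2=(-0.858, -3.547), k3=(-0.858, -3.547), k4=(-0.875, -3.530); state += dt/6·(k1+2k2+2k3+k4)
t=0.010: state=(1.241, -0.875)
t=0.020: state=(1.232, -0.911)
t=0.030: state=(1.223, -0.945)
continuing one RK4 step at a time; state shown every 20 steps (Δt=0.2):
t=0.200: state=(1.015, -1.479)
t=0.400: state=(0.672, -1.919)
t=0.600: state=(0.267, -2.070)
t=0.800: state=(-0.134, -1.892)
t=1.000: state=(-0.471, -1.438)
t=1.200: state=(-0.699, -0.829)
t=1.360: state=(-0.790, -0.310)
next step: t=1.370: state=(-0.793, -0.278) — omega has crossed -0.3
linear interpolation between t=1.360 (-0.31037) and t=1.370 (-0.27831) → t≈1.363

t = 1.363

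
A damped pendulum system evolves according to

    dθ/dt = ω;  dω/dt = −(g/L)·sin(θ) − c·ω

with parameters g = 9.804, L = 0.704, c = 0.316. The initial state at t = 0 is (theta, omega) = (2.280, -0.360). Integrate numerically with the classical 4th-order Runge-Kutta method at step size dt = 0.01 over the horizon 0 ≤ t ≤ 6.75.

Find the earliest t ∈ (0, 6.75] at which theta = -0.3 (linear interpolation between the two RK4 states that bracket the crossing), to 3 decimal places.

t=0.000: state=(2.280, -0.360)
step 1 (dt=0.01): k1=(-0.360, -10.455), k2=(-0.412, -10.454), k3=(-0.412, -10.457), k4=(-0.465, -10.459); state += dt/6·(k1+2k2+2k3+k4)
t=0.010: state=(2.276, -0.465)
t=0.020: state=(2.271, -0.569)
t=0.030: state=(2.264, -0.674)
continuing one RK4 step at a time; state shown every 25 steps (Δt=0.25):
t=0.250: state=(1.851, -3.164)
t=0.500: state=(0.681, -5.981)
t=0.650: state=(-0.250, -6.120)
next step: t=0.660: state=(-0.311, -6.063) — theta has crossed -0.3
linear interpolation between t=0.650 (-0.25026) and t=0.660 (-0.31118) → t≈0.658

t = 0.658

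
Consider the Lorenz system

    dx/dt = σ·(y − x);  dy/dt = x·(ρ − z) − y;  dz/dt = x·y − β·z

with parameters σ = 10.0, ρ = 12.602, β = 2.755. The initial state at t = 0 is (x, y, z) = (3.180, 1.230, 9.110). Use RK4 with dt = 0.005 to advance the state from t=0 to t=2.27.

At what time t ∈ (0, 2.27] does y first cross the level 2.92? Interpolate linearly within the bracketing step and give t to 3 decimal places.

t=0.000: state=(3.180, 1.230, 9.110)
step 1 (dt=0.005): k1=(-19.500, 9.875, -21.187), k2=(-18.766, 9.845, -21.023), k3=(-18.785, 9.851, -21.022), k4=(-18.068, 9.822, -20.861); state += dt/6·(k1+2k2+2k3+k4)
t=0.005: state=(3.086, 1.279, 9.005)
t=0.010: state=(2.999, 1.328, 8.901)
t=0.015: state=(2.919, 1.377, 8.799)
continuing one RK4 step at a time; state shown every 20 steps (Δt=0.1):
t=0.100: state=(2.303, 2.198, 7.300)
t=0.165: state=(2.435, 2.906, 6.459)
next step: t=0.170: state=(2.459, 2.967, 6.407) — y has crossed 2.92
linear interpolation between t=0.165 (2.90639) and t=0.170 (2.96718) → t≈0.166

t = 0.166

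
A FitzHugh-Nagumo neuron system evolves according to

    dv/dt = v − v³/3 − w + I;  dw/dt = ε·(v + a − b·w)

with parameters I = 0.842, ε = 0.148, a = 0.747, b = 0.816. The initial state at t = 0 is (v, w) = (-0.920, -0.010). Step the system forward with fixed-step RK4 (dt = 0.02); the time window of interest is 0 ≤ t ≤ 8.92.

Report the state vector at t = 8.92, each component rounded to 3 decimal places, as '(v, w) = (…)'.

(v, w) = (1.357, 1.506)

t=0.000: state=(-0.920, -0.010)
step 1 (dt=0.02): k1=(0.192, -0.024), k2=(0.192, -0.024), k3=(0.192, -0.024), k4=(0.193, -0.024); state += dt/6·(k1+2k2+2k3+k4)
t=0.020: state=(-0.916, -0.010)
t=0.040: state=(-0.912, -0.011)
t=0.060: state=(-0.908, -0.011)
continuing one RK4 step at a time; state shown every 25 steps (Δt=0.5):
t=0.500: state=(-0.816, -0.018)
t=1.000: state=(-0.692, -0.018)
t=1.500: state=(-0.532, -0.007)
t=2.000: state=(-0.313, 0.016)
t=2.500: state=(0.010, 0.057)
t=3.000: state=(0.502, 0.125)
t=3.500: state=(1.139, 0.230)
t=4.000: state=(1.633, 0.372)
t=4.500: state=(1.814, 0.529)
t=5.000: state=(1.827, 0.683)
t=5.500: state=(1.787, 0.827)
t=6.000: state=(1.732, 0.958)
t=6.500: state=(1.672, 1.078)
t=7.000: state=(1.610, 1.186)
t=7.500: state=(1.547, 1.284)
t=8.000: state=(1.482, 1.371)
t=8.500: state=(1.415, 1.448)
t=8.920: state=(1.357, 1.506)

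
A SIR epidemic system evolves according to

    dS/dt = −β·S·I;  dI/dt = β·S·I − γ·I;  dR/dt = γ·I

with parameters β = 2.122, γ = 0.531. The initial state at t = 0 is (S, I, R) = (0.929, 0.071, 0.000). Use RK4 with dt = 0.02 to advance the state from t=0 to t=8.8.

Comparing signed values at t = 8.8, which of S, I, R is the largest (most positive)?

t=0.000: state=(0.929, 0.071, 0.000)
step 1 (dt=0.02): k1=(-0.140, 0.102, 0.038), k2=(-0.142, 0.104, 0.038), k3=(-0.142, 0.104, 0.038), k4=(-0.144, 0.105, 0.039); state += dt/6·(k1+2k2+2k3+k4)
t=0.020: state=(0.926, 0.073, 0.001)
t=0.040: state=(0.923, 0.075, 0.002)
t=0.060: state=(0.920, 0.077, 0.002)
continuing one RK4 step at a time; state shown every 25 steps (Δt=0.5):
t=0.500: state=(0.834, 0.139, 0.027)
t=1.000: state=(0.683, 0.240, 0.077)
t=1.500: state=(0.500, 0.345, 0.155)
t=2.000: state=(0.333, 0.410, 0.257)
t=2.500: state=(0.214, 0.419, 0.368)
t=3.000: state=(0.139, 0.386, 0.475)
t=3.500: state=(0.095, 0.334, 0.571)
t=4.000: state=(0.069, 0.279, 0.652)
t=4.500: state=(0.052, 0.228, 0.720)
t=5.000: state=(0.042, 0.184, 0.774)
t=5.500: state=(0.035, 0.147, 0.818)
t=6.000: state=(0.031, 0.117, 0.853)
t=6.500: state=(0.028, 0.092, 0.880)
t=7.000: state=(0.025, 0.073, 0.902)
t=7.500: state=(0.024, 0.057, 0.919)
t=8.000: state=(0.022, 0.045, 0.933)
t=8.500: state=(0.021, 0.035, 0.943)
t=8.800: state=(0.021, 0.031, 0.949)
compare at T: S=0.021, I=0.031, R=0.949

largest component: R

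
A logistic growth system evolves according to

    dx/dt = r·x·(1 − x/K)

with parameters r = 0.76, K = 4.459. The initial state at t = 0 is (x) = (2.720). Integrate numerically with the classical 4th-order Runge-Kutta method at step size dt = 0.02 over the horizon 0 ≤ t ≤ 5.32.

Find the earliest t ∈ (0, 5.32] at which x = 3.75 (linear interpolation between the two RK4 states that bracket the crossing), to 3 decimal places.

t = 1.603

t=0.000: state=(2.720)
step 1 (dt=0.02): k1=(0.806), k2=(0.805), k3=(0.805), k4=(0.803); state += dt/6·(k1+2k2+2k3+k4)
t=0.020: state=(2.736)
t=0.040: state=(2.752)
t=0.060: state=(2.768)
continuing one RK4 step at a time; state shown every 10 steps (Δt=0.2):
t=0.200: state=(2.878)
t=0.400: state=(3.030)
t=0.600: state=(3.173)
t=0.800: state=(3.308)
t=1.000: state=(3.433)
t=1.200: state=(3.548)
t=1.400: state=(3.653)
t=1.600: state=(3.749)
next step: t=1.620: state=(3.758) — x has crossed 3.75
linear interpolation between t=1.600 (3.74861) and t=1.620 (3.75764) → t≈1.603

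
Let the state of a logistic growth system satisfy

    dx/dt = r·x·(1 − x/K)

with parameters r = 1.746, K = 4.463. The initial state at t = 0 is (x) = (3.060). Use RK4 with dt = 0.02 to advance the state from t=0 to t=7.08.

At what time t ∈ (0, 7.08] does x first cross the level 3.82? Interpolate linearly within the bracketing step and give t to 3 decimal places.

t = 0.574

t=0.000: state=(3.060)
step 1 (dt=0.02): k1=(1.680), k2=(1.669), k3=(1.669), k4=(1.657); state += dt/6·(k1+2k2+2k3+k4)
t=0.020: state=(3.093)
t=0.040: state=(3.126)
t=0.060: state=(3.159)
continuing one RK4 step at a time; state shown every 25 steps (Δt=0.5):
t=0.500: state=(3.746)
t=0.560: state=(3.807)
next step: t=0.580: state=(3.826) — x has crossed 3.82
linear interpolation between t=0.560 (3.80651) and t=0.580 (3.82582) → t≈0.574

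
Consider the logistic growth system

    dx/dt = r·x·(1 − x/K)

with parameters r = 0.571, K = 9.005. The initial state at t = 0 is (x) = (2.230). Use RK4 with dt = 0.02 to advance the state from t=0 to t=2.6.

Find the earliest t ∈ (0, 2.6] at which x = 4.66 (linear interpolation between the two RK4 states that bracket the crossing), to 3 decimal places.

t = 2.069

t=0.000: state=(2.230)
step 1 (dt=0.02): k1=(0.958), k2=(0.961), k3=(0.961), k4=(0.964); state += dt/6·(k1+2k2+2k3+k4)
t=0.020: state=(2.249)
t=0.040: state=(2.269)
t=0.060: state=(2.288)
continuing one RK4 step at a time; state shown every 5 steps (Δt=0.1):
t=0.100: state=(2.327)
t=0.200: state=(2.427)
t=0.300: state=(2.530)
t=0.400: state=(2.635)
t=0.500: state=(2.742)
t=0.600: state=(2.853)
t=0.700: state=(2.965)
t=0.800: state=(3.080)
t=0.900: state=(3.196)
t=1.000: state=(3.315)
t=1.100: state=(3.436)
t=1.200: state=(3.558)
t=1.300: state=(3.681)
t=1.400: state=(3.806)
t=1.500: state=(3.932)
t=1.600: state=(4.059)
t=1.700: state=(4.187)
t=1.800: state=(4.315)
t=1.900: state=(4.443)
t=2.000: state=(4.572)
t=2.060: state=(4.649)
next step: t=2.080: state=(4.675) — x has crossed 4.66
linear interpolation between t=2.060 (4.64883) and t=2.080 (4.67451) → t≈2.069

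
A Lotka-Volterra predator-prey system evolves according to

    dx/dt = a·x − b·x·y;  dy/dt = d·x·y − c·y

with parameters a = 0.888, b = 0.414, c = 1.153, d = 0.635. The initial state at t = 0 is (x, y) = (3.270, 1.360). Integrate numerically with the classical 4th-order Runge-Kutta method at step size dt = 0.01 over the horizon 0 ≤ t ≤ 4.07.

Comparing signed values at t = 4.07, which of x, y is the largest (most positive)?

t=0.000: state=(3.270, 1.360)
step 1 (dt=0.01): k1=(1.063, 1.256), k2=(1.056, 1.266), k3=(1.056, 1.266), k4=(1.049, 1.277); state += dt/6·(k1+2k2+2k3+k4)
t=0.010: state=(3.281, 1.373)
t=0.020: state=(3.291, 1.386)
t=0.030: state=(3.301, 1.399)
continuing one RK4 step at a time; state shown every 20 steps (Δt=0.2):
t=0.200: state=(3.449, 1.656)
t=0.400: state=(3.536, 2.051)
t=0.600: state=(3.493, 2.549)
t=0.800: state=(3.300, 3.121)
t=1.000: state=(2.972, 3.695)
t=1.200: state=(2.560, 4.171)
t=1.400: state=(2.136, 4.462)
t=1.600: state=(1.755, 4.533)
t=1.800: state=(1.446, 4.407)
t=2.000: state=(1.211, 4.139)
t=2.200: state=(1.042, 3.790)
t=2.400: state=(0.923, 3.408)
t=2.600: state=(0.845, 3.027)
t=2.800: state=(0.797, 2.667)
t=3.000: state=(0.774, 2.339)
t=3.200: state=(0.771, 2.049)
t=3.400: state=(0.786, 1.795)
t=3.600: state=(0.817, 1.578)
t=3.800: state=(0.863, 1.394)
t=4.000: state=(0.924, 1.240)
t=4.070: state=(0.949, 1.192)
compare at T: x=0.949, y=1.192

largest component: y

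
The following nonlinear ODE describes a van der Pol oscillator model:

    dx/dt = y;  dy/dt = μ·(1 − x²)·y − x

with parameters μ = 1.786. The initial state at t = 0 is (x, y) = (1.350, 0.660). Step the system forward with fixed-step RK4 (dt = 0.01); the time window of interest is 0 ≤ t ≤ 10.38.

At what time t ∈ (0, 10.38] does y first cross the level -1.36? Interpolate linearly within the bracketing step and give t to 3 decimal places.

t = 1.675

t=0.000: state=(1.350, 0.660)
step 1 (dt=0.01): k1=(0.660, -2.320), k2=(0.648, -2.316), k3=(0.648, -2.316), k4=(0.637, -2.312); state += dt/6·(k1+2k2+2k3+k4)
t=0.010: state=(1.356, 0.637)
t=0.020: state=(1.363, 0.614)
t=0.030: state=(1.369, 0.591)
continuing one RK4 step at a time; state shown every 50 steps (Δt=0.5):
t=0.500: state=(1.436, -0.200)
t=1.000: state=(1.232, -0.589)
t=1.500: state=(0.835, -1.057)
t=1.670: state=(0.632, -1.349)
next step: t=1.680: state=(0.618, -1.370) — y has crossed -1.36
linear interpolation between t=1.670 (-1.34902) and t=1.680 (-1.37007) → t≈1.675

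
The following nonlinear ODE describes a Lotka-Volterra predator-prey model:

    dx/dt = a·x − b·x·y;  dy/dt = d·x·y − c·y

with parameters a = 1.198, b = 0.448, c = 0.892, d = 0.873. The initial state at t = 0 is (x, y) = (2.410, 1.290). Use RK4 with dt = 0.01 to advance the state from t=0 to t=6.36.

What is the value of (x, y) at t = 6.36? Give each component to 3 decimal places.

t=0.000: state=(2.410, 1.290)
step 1 (dt=0.01): k1=(1.494, 1.563), k2=(1.491, 1.581), k3=(1.490, 1.581), k4=(1.486, 1.600); state += dt/6·(k1+2k2+2k3+k4)
t=0.010: state=(2.425, 1.306)
t=0.020: state=(2.440, 1.322)
t=0.030: state=(2.454, 1.339)
continuing one RK4 step at a time; state shown every 25 steps (Δt=0.25):
t=0.250: state=(2.740, 1.814)
t=0.500: state=(2.883, 2.694)
t=0.750: state=(2.685, 3.987)
t=1.000: state=(2.136, 5.424)
t=1.250: state=(1.474, 6.431)
t=1.500: state=(0.948, 6.678)
t=1.750: state=(0.615, 6.317)
t=2.000: state=(0.424, 5.650)
t=2.250: state=(0.317, 4.895)
t=2.500: state=(0.257, 4.168)
t=2.750: state=(0.226, 3.514)
t=3.000: state=(0.213, 2.949)
t=3.250: state=(0.212, 2.471)
t=3.500: state=(0.222, 2.072)
t=3.750: state=(0.242, 1.744)
t=4.000: state=(0.273, 1.475)
t=4.250: state=(0.316, 1.259)
t=4.500: state=(0.374, 1.085)
t=4.750: state=(0.450, 0.950)
t=5.000: state=(0.549, 0.847)
t=5.250: state=(0.677, 0.774)
t=5.500: state=(0.840, 0.731)
t=5.750: state=(1.045, 0.718)
t=6.000: state=(1.300, 0.741)
t=6.250: state=(1.609, 0.813)
t=6.360: state=(1.761, 0.867)

(x, y) = (1.761, 0.867)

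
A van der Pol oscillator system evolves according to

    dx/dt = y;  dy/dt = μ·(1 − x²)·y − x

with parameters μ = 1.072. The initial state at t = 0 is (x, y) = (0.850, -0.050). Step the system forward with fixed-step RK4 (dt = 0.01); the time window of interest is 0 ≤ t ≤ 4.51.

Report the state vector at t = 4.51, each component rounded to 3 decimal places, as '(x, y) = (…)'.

t=0.000: state=(0.850, -0.050)
step 1 (dt=0.01): k1=(-0.050, -0.865), k2=(-0.054, -0.866), k3=(-0.054, -0.866), k4=(-0.059, -0.867); state += dt/6·(k1+2k2+2k3+k4)
t=0.010: state=(0.849, -0.059)
t=0.020: state=(0.849, -0.067)
t=0.030: state=(0.848, -0.076)
continuing one RK4 step at a time; state shown every 20 steps (Δt=0.2):
t=0.200: state=(0.822, -0.227)
t=0.400: state=(0.759, -0.411)
t=0.600: state=(0.657, -0.607)
t=0.800: state=(0.514, -0.826)
t=1.000: state=(0.325, -1.077)
t=1.200: state=(0.081, -1.368)
t=1.400: state=(-0.224, -1.678)
t=1.600: state=(-0.586, -1.917)
t=1.800: state=(-0.975, -1.919)
t=2.000: state=(-1.329, -1.560)
t=2.200: state=(-1.583, -0.961)
t=2.400: state=(-1.715, -0.385)
t=2.600: state=(-1.747, 0.032)
t=2.800: state=(-1.712, 0.303)
t=3.000: state=(-1.632, 0.485)
t=3.200: state=(-1.521, 0.623)
t=3.400: state=(-1.384, 0.751)
t=3.600: state=(-1.220, 0.889)
t=3.800: state=(-1.026, 1.059)
t=4.000: state=(-0.793, 1.284)
t=4.200: state=(-0.507, 1.590)
t=4.400: state=(-0.150, 1.994)
t=4.510: state=(0.083, 2.247)

(x, y) = (0.083, 2.247)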